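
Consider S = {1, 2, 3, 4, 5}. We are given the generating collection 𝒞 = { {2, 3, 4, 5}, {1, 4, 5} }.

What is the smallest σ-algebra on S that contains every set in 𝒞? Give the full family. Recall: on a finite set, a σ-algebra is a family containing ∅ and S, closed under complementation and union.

Begin from { ∅, {1, 4, 5}, {2, 3, 4, 5}, S } (that is, 𝒞 plus ∅ and S).
Step 1 (2 new):
  {1}  = complement {2, 3, 4, 5}
  {2, 3}  = complement {1, 4, 5}
  — 6 sets.
Step 2: +1 →
  {1, 2, 3}  = {2, 3} ∪ {1}
  — 7 sets.
Step 3: +1 →
  {4, 5}  = complement {1, 2, 3}
  — 8 sets.
Step 4 adds nothing — fixpoint reached.

Therefore σ(𝒞) = { ∅, {1}, {2, 3}, {4, 5}, {1, 2, 3}, {1, 4, 5}, {2, 3, 4, 5}, S } (|σ(𝒞)| = 8).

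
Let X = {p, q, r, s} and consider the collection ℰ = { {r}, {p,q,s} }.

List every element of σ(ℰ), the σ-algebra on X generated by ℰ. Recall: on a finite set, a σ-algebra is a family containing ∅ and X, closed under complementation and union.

|σ(ℰ)| = 4.  σ(ℰ) = { {}, {r}, {p,q,s}, X }

Trace:
Take S₀ = ℰ ∪ {∅, X} = { {}, {r}, {p,q,s}, X }.
Iteration 1 adds nothing — fixpoint reached.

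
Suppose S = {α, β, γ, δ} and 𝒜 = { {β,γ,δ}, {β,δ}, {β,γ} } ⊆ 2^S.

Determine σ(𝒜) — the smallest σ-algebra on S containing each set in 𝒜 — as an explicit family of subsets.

σ(𝒜) = { {}, {α}, {β}, {γ}, {δ}, {α,β}, {α,γ}, {α,δ}, {β,γ}, {β,δ}, {γ,δ}, {α,β,γ}, {α,β,δ}, {α,γ,δ}, {β,γ,δ}, S }

Check:
Start: 𝒜 ∪ {∅, S} = { {}, {β,γ}, {β,δ}, {β,γ,δ}, S }.
Pass 1: 3 new —
  {α}  = ᶜ of {β,γ,δ}
  {α,γ}  = ᶜ of {β,δ}
  {α,δ}  = ᶜ of {β,γ}
  |family| = 8
Pass 2 (3 new):
  {α,β,γ}  = {β,γ} ∪ {α,γ}
  {α,β,δ}  = {α,δ} ∪ {β,δ}
  {α,γ,δ}  = {α,δ} ∪ {α,γ}
  |family| = 11
Pass 3 (3 new):
  {β}  = ᶜ of {α,γ,δ}
  {γ}  = ᶜ of {α,β,δ}
  {δ}  = ᶜ of {α,β,γ}
  |family| = 14
Pass 4: +2 →
  {α,β}  = {β} ∪ {α}
  {γ,δ}  = {γ} ∪ {δ}
  |family| = 16
Pass 5: closed — nothing new.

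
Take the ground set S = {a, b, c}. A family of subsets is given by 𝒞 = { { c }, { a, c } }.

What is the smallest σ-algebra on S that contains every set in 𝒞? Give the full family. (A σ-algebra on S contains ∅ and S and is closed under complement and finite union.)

σ(𝒞) (8 sets): { ∅, { a }, { b }, { c }, { a, b }, { a, c }, { b, c }, S }

Working:
Take S₀ = 𝒞 ∪ {∅, S} = { ∅, { c }, { a, c }, S }.
Step 1: 2 new —
  { b }  = S∖{ a, c }
  { a, b }  = S∖{ c }
  (now 6)
Step 2. New:
  { b, c }  = { c } ∪ { b }
  (now 7)
Step 3: 1 new —
  { a }  = S∖{ b, c }
  (now 8)
Step 4 adds nothing — fixpoint reached.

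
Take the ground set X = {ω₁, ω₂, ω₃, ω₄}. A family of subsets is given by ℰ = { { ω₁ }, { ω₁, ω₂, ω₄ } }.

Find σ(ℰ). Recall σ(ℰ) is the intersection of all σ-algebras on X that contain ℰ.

Seed the family with ℰ together with ∅ and X: { {  }, { ω₁ }, { ω₁, ω₂, ω₄ }, X }.
Step 1 adds 2:
  { ω₃ }  = ᶜ of { ω₁, ω₂, ω₄ }
  { ω₂, ω₃, ω₄ }  = ᶜ of { ω₁ }
  [6 total]
Step 2: 1 new —
  { ω₁, ω₃ }  = { ω₃ } ∪ { ω₁ }
  [7 total]
Step 3: +1 →
  { ω₂, ω₄ }  = ᶜ of { ω₁, ω₃ }
  [8 total]
After Step 4 the family is unchanged; done.

|σ(ℰ)| = 8.  σ(ℰ) = { {  }, { ω₁ }, { ω₃ }, { ω₁, ω₃ }, { ω₂, ω₄ }, { ω₁, ω₂, ω₄ }, { ω₂, ω₃, ω₄ }, X }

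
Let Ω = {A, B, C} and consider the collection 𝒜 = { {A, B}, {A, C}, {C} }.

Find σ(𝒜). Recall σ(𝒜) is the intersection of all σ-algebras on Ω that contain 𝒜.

Take S₀ = 𝒜 ∪ {∅, Ω} = { ∅, {C}, {A, B}, {A, C}, Ω }.
Step 1: 1 new —
  {B}  = ᶜ of {A, C}
  |family| = 6
Step 2 adds 1:
  {B, C}  = {C} ∪ {B}
  |family| = 7
Step 3: +1 →
  {A}  = ᶜ of {B, C}
  |family| = 8
After Step 4 the family is unchanged; done.

Hence σ(𝒜) has 8 members: { ∅, {A}, {B}, {C}, {A, B}, {A, C}, {B, C}, Ω }.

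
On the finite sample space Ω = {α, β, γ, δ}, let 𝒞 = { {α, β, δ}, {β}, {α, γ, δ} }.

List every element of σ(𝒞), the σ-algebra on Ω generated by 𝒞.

σ(𝒞) = { ∅, {β}, {γ}, {α, δ}, {β, γ}, {α, β, δ}, {α, γ, δ}, Ω }

Working:
Seed the family with 𝒞 together with ∅ and Ω: { ∅, {β}, {α, β, δ}, {α, γ, δ}, Ω }.
Iteration 1. New:
  {γ}  = Ω∖{α, β, δ}
  |family| = 6
Iteration 2 (1 new):
  {β, γ}  = {γ} ∪ {β}
  |family| = 7
Iteration 3: 1 new —
  {α, δ}  = Ω∖{β, γ}
  |family| = 8
Iteration 4: no new sets; the family is a σ-algebra.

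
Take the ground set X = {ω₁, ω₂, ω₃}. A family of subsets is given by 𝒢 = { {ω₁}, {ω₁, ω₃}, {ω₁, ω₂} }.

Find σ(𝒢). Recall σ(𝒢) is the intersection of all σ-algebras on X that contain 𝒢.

Take S₀ = 𝒢 ∪ {∅, X} = { {}, {ω₁}, {ω₁, ω₂}, {ω₁, ω₃}, X }.
Round 1: 3 new —
  {ω₂}  = complement {ω₁, ω₃}
  {ω₃}  = complement {ω₁, ω₂}
  {ω₂, ω₃}  = complement {ω₁}
  [8 total]
Round 2: closed — nothing new.

|σ(𝒢)| = 8.  σ(𝒢) = { {}, {ω₁}, {ω₂}, {ω₃}, {ω₁, ω₂}, {ω₁, ω₃}, {ω₂, ω₃}, X }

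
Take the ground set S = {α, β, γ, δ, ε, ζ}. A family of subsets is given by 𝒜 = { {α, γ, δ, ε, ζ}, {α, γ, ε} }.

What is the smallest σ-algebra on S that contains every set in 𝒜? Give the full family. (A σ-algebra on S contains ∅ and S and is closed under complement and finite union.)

|σ(𝒜)| = 8.  σ(𝒜) = { {}, {β}, {δ, ζ}, {α, γ, ε}, {β, δ, ζ}, {α, β, γ, ε}, {α, γ, δ, ε, ζ}, S }

Working:
Begin from { {}, {α, γ, ε}, {α, γ, δ, ε, ζ}, S } (that is, 𝒜 plus ∅ and S).
Step 1 adds 2:
  {β}  = ᶜ of {α, γ, δ, ε, ζ}
  {β, δ, ζ}  = ᶜ of {α, γ, ε}
  — 6 sets.
Step 2 (1 new):
  {α, β, γ, ε}  = {α, γ, ε} ∪ {β}
  — 7 sets.
Step 3. New:
  {δ, ζ}  = ᶜ of {α, β, γ, ε}
  — 8 sets.
Step 4: no new sets; the family is a σ-algebra.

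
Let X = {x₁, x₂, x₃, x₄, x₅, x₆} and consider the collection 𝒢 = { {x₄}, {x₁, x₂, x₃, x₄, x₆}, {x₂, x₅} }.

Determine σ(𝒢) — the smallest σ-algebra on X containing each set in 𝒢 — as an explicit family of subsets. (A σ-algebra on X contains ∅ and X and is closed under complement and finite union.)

Seed the family with 𝒢 together with ∅ and X: { {}, {x₄}, {x₂, x₅}, {x₁, x₂, x₃, x₄, x₆}, X }.
Round 1. New:
  {x₅}  = complement {x₁, x₂, x₃, x₄, x₆}
  {x₂, x₄, x₅}  = {x₂, x₅} ∪ {x₄}
  {x₁, x₃, x₄, x₆}  = complement {x₂, x₅}
  {x₁, x₂, x₃, x₅, x₆}  = complement {x₄}
Round 2: +3 →
  {x₄, x₅}  = {x₅} ∪ {x₄}
  {x₁, x₃, x₆}  = complement {x₂, x₄, x₅}
  {x₁, x₃, x₄, x₅, x₆}  = {x₅} ∪ {x₁, x₃, x₄, x₆}
Round 3 adds 3:
  {x₂}  = complement {x₁, x₃, x₄, x₅, x₆}
  {x₁, x₂, x₃, x₆}  = complement {x₄, x₅}
  {x₁, x₃, x₅, x₆}  = {x₁, x₃, x₆} ∪ {x₅}
Round 4: 1 new —
  {x₂, x₄}  = complement {x₁, x₃, x₅, x₆}
After Round 5 the family is unchanged; done.

Hence σ(𝒢) has 16 members: { {}, {x₂}, {x₄}, {x₅}, {x₂, x₄}, {x₂, x₅}, {x₄, x₅}, {x₁, x₃, x₆}, {x₂, x₄, x₅}, {x₁, x₂, x₃, x₆}, {x₁, x₃, x₄, x₆}, {x₁, x₃, x₅, x₆}, {x₁, x₂, x₃, x₄, x₆}, {x₁, x₂, x₃, x₅, x₆}, {x₁, x₃, x₄, x₅, x₆}, X }.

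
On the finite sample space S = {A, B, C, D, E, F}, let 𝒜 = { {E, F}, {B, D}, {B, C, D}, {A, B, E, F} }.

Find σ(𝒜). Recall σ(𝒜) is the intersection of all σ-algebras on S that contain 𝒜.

σ(𝒜) (32 sets): { {}, {A}, {B}, {C}, {D}, {A, B}, {A, C}, {A, D}, {B, C}, {B, D}, {C, D}, {E, F}, {A, B, C}, {A, B, D}, {A, C, D}, {A, E, F}, {B, C, D}, {B, E, F}, {C, E, F}, {D, E, F}, {A, B, C, D}, {A, B, E, F}, {A, C, E, F}, {A, D, E, F}, {B, C, E, F}, {B, D, E, F}, {C, D, E, F}, {A, B, C, E, F}, {A, B, D, E, F}, {A, C, D, E, F}, {B, C, D, E, F}, S }

Trace:
Initial family (6 sets): { {}, {B, D}, {E, F}, {B, C, D}, {A, B, E, F}, S }.
Pass 1: 7 new —
  {C, D}  = {A, B, E, F}ᶜ
  {A, E, F}  = {B, C, D}ᶜ
  {A, B, C, D}  = {E, F}ᶜ
  {A, C, E, F}  = {B, D}ᶜ
  {B, D, E, F}  = {E, F} ∪ {B, D}
  {A, B, D, E, F}  = {B, D} ∪ {A, B, E, F}
  {B, C, D, E, F}  = {B, C, D} ∪ {E, F}
  [13 total]
Pass 2 adds 6:
  {A}  = {B, C, D, E, F}ᶜ
  {C}  = {A, B, D, E, F}ᶜ
  {A, C}  = {B, D, E, F}ᶜ
  {C, D, E, F}  = {C, D} ∪ {E, F}
  {A, B, C, E, F}  = {A, C, E, F} ∪ {A, B, E, F}
  {A, C, D, E, F}  = {A, C, E, F} ∪ {C, D}
  [19 total]
Pass 3: +6 →
  {B}  = {A, C, D, E, F}ᶜ
  {D}  = {A, B, C, E, F}ᶜ
  {A, B}  = {C, D, E, F}ᶜ
  {A, B, D}  = {B, D} ∪ {A}
  {A, C, D}  = {C, D} ∪ {A, C}
  {C, E, F}  = {E, F} ∪ {C}
  [25 total]
Pass 4: +7 →
  {A, D}  = {A} ∪ {D}
  {B, C}  = {B} ∪ {C}
  {A, B, C}  = {A, B} ∪ {C}
  {B, E, F}  = {A, C, D}ᶜ
  {D, E, F}  = {E, F} ∪ {D}
  {A, D, E, F}  = {A, E, F} ∪ {D}
  {B, C, E, F}  = {B} ∪ {C, E, F}
  [32 total]
Pass 5: no new sets; the family is a σ-algebra.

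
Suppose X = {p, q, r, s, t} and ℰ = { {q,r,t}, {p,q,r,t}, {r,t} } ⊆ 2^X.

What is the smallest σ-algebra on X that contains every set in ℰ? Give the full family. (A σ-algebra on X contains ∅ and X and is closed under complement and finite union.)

σ(ℰ) = { {}, {p}, {q}, {s}, {p,q}, {p,s}, {q,s}, {r,t}, {p,q,s}, {p,r,t}, {q,r,t}, {r,s,t}, {p,q,r,t}, {p,r,s,t}, {q,r,s,t}, X }

Working:
Begin from { {}, {r,t}, {q,r,t}, {p,q,r,t}, X } (that is, ℰ plus ∅ and X).
Iteration 1: +3 →
  {s}  = complement {p,q,r,t}
  {p,s}  = complement {q,r,t}
  {p,q,s}  = complement {r,t}
  |family| = 8
Iteration 2 adds 3:
  {r,s,t}  = {s} ∪ {r,t}
  {p,r,s,t}  = {r,t} ∪ {p,s}
  {q,r,s,t}  = {s} ∪ {q,r,t}
  |family| = 11
Iteration 3 adds 3:
  {p}  = complement {q,r,s,t}
  {q}  = complement {p,r,s,t}
  {p,q}  = complement {r,s,t}
  |family| = 14
Iteration 4 adds 2:
  {q,s}  = {s} ∪ {q}
  {p,r,t}  = {r,t} ∪ {p}
  |family| = 16
Iteration 5: already closed under ᶜ and ∪.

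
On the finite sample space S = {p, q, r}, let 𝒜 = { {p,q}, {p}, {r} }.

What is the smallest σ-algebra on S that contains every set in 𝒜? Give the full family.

Seed the family with 𝒜 together with ∅ and S: { ∅, {p}, {r}, {p,q}, S }.
Step 1: +2 →
  {p,r}  = {r} ∪ {p}
  {q,r}  = S∖{p}
  |family| = 7
Step 2: 1 new —
  {q}  = S∖{p,r}
  |family| = 8
Step 3: closed — nothing new.

Therefore σ(𝒜) = { ∅, {p}, {q}, {r}, {p,q}, {p,r}, {q,r}, S } (|σ(𝒜)| = 8).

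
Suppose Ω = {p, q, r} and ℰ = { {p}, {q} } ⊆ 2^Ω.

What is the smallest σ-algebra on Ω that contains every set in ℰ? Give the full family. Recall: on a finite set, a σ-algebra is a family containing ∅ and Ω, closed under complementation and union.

σ(ℰ) (8 sets): { {}, {p}, {q}, {r}, {p,q}, {p,r}, {q,r}, Ω }

Check:
Take S₀ = ℰ ∪ {∅, Ω} = { {}, {p}, {q}, Ω }.
Step 1 adds 3:
  {p,q}  = {p} ∪ {q}
  {p,r}  = complement {q}
  {q,r}  = complement {p}
  [7 total]
Step 2: +1 →
  {r}  = complement {p,q}
  [8 total]
Step 3 adds nothing — fixpoint reached.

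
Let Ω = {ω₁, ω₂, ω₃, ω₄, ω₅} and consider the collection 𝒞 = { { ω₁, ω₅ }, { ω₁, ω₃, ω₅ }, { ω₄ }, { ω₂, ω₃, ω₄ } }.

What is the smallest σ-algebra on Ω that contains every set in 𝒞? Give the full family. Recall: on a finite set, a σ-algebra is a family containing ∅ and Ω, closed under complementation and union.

|σ(𝒞)| = 16.  σ(𝒞) = { {  }, { ω₂ }, { ω₃ }, { ω₄ }, { ω₁, ω₅ }, { ω₂, ω₃ }, { ω₂, ω₄ }, { ω₃, ω₄ }, { ω₁, ω₂, ω₅ }, { ω₁, ω₃, ω₅ }, { ω₁, ω₄, ω₅ }, { ω₂, ω₃, ω₄ }, { ω₁, ω₂, ω₃, ω₅ }, { ω₁, ω₂, ω₄, ω₅ }, { ω₁, ω₃, ω₄, ω₅ }, Ω }

Working:
Take S₀ = 𝒞 ∪ {∅, Ω} = { {  }, { ω₄ }, { ω₁, ω₅ }, { ω₁, ω₃, ω₅ }, { ω₂, ω₃, ω₄ }, Ω }.
Round 1 (4 new):
  { ω₂, ω₄ }  = Ω∖{ ω₁, ω₃, ω₅ }
  { ω₁, ω₄, ω₅ }  = { ω₁, ω₅ } ∪ { ω₄ }
  { ω₁, ω₂, ω₃, ω₅ }  = Ω∖{ ω₄ }
  { ω₁, ω₃, ω₄, ω₅ }  = { ω₄ } ∪ { ω₁, ω₃, ω₅ }
  — 10 sets.
Round 2. New:
  { ω₂ }  = Ω∖{ ω₁, ω₃, ω₄, ω₅ }
  { ω₂, ω₃ }  = Ω∖{ ω₁, ω₄, ω₅ }
  { ω₁, ω₂, ω₄, ω₅ }  = { ω₁, ω₄, ω₅ } ∪ { ω₂, ω₄ }
  — 13 sets.
Round 3 adds 2:
  { ω₃ }  = Ω∖{ ω₁, ω₂, ω₄, ω₅ }
  { ω₁, ω₂, ω₅ }  = { ω₁, ω₅ } ∪ { ω₂ }
  — 15 sets.
Round 4. New:
  { ω₃, ω₄ }  = Ω∖{ ω₁, ω₂, ω₅ }
  — 16 sets.
Round 5: no new sets; the family is a σ-algebra.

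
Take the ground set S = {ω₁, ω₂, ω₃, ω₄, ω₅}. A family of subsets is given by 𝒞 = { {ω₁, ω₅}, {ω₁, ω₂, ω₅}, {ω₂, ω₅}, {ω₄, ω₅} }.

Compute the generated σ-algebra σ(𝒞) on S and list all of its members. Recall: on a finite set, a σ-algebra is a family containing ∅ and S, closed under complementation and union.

Begin from { {}, {ω₁, ω₅}, {ω₂, ω₅}, {ω₄, ω₅}, {ω₁, ω₂, ω₅}, S } (that is, 𝒞 plus ∅ and S).
Pass 1: +7 →
  {ω₃, ω₄}  = complement {ω₁, ω₂, ω₅}
  {ω₁, ω₂, ω₃}  = complement {ω₄, ω₅}
  {ω₁, ω₃, ω₄}  = complement {ω₂, ω₅}
  {ω₁, ω₄, ω₅}  = {ω₄, ω₅} ∪ {ω₁, ω₅}
  {ω₂, ω₃, ω₄}  = complement {ω₁, ω₅}
  {ω₂, ω₄, ω₅}  = {ω₄, ω₅} ∪ {ω₂, ω₅}
  {ω₁, ω₂, ω₄, ω₅}  = {ω₄, ω₅} ∪ {ω₁, ω₂, ω₅}
  (now 13)
Pass 2: +8 →
  {ω₃}  = complement {ω₁, ω₂, ω₄, ω₅}
  {ω₁, ω₃}  = complement {ω₂, ω₄, ω₅}
  {ω₂, ω₃}  = complement {ω₁, ω₄, ω₅}
  {ω₃, ω₄, ω₅}  = {ω₃, ω₄} ∪ {ω₄, ω₅}
  {ω₁, ω₂, ω₃, ω₄}  = {ω₃, ω₄} ∪ {ω₁, ω₂, ω₃}
  {ω₁, ω₂, ω₃, ω₅}  = {ω₂, ω₅} ∪ {ω₁, ω₂, ω₃}
  {ω₁, ω₃, ω₄, ω₅}  = {ω₁, ω₄, ω₅} ∪ {ω₃, ω₄}
  {ω₂, ω₃, ω₄, ω₅}  = {ω₂, ω₅} ∪ {ω₃, ω₄}
  (now 21)
Pass 3: +7 →
  {ω₁}  = complement {ω₂, ω₃, ω₄, ω₅}
  {ω₂}  = complement {ω₁, ω₃, ω₄, ω₅}
  {ω₄}  = complement {ω₁, ω₂, ω₃, ω₅}
  {ω₅}  = complement {ω₁, ω₂, ω₃, ω₄}
  {ω₁, ω₂}  = complement {ω₃, ω₄, ω₅}
  {ω₁, ω₃, ω₅}  = {ω₁, ω₃} ∪ {ω₁, ω₅}
  {ω₂, ω₃, ω₅}  = {ω₂, ω₅} ∪ {ω₃}
  (now 28)
Pass 4 (4 new):
  {ω₁, ω₄}  = complement {ω₂, ω₃, ω₅}
  {ω₂, ω₄}  = complement {ω₁, ω₃, ω₅}
  {ω₃, ω₅}  = {ω₅} ∪ {ω₃}
  {ω₁, ω₂, ω₄}  = {ω₁, ω₂} ∪ {ω₄}
  (now 32)
Pass 5: stable.

Hence σ(𝒞) has 32 members: { {}, {ω₁}, {ω₂}, {ω₃}, {ω₄}, {ω₅}, {ω₁, ω₂}, {ω₁, ω₃}, {ω₁, ω₄}, {ω₁, ω₅}, {ω₂, ω₃}, {ω₂, ω₄}, {ω₂, ω₅}, {ω₃, ω₄}, {ω₃, ω₅}, {ω₄, ω₅}, {ω₁, ω₂, ω₃}, {ω₁, ω₂, ω₄}, {ω₁, ω₂, ω₅}, {ω₁, ω₃, ω₄}, {ω₁, ω₃, ω₅}, {ω₁, ω₄, ω₅}, {ω₂, ω₃, ω₄}, {ω₂, ω₃, ω₅}, {ω₂, ω₄, ω₅}, {ω₃, ω₄, ω₅}, {ω₁, ω₂, ω₃, ω₄}, {ω₁, ω₂, ω₃, ω₅}, {ω₁, ω₂, ω₄, ω₅}, {ω₁, ω₃, ω₄, ω₅}, {ω₂, ω₃, ω₄, ω₅}, S }.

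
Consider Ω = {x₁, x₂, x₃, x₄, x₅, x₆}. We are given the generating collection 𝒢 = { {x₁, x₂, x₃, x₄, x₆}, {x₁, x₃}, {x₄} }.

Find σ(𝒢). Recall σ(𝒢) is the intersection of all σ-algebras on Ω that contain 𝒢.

Begin from { {}, {x₄}, {x₁, x₃}, {x₁, x₂, x₃, x₄, x₆}, Ω } (that is, 𝒢 plus ∅ and Ω).
Iteration 1: 4 new —
  {x₅}  = complement {x₁, x₂, x₃, x₄, x₆}
  {x₁, x₃, x₄}  = {x₁, x₃} ∪ {x₄}
  {x₂, x₄, x₅, x₆}  = complement {x₁, x₃}
  {x₁, x₂, x₃, x₅, x₆}  = complement {x₄}
  (now 9)
Iteration 2: 4 new —
  {x₄, x₅}  = {x₅} ∪ {x₄}
  {x₁, x₃, x₅}  = {x₅} ∪ {x₁, x₃}
  {x₂, x₅, x₆}  = complement {x₁, x₃, x₄}
  {x₁, x₃, x₄, x₅}  = {x₅} ∪ {x₁, x₃, x₄}
  (now 13)
Iteration 3 (3 new):
  {x₂, x₆}  = complement {x₁, x₃, x₄, x₅}
  {x₂, x₄, x₆}  = complement {x₁, x₃, x₅}
  {x₁, x₂, x₃, x₆}  = complement {x₄, x₅}
  (now 16)
Iteration 4: already closed under ᶜ and ∪.

σ(𝒢) = { {}, {x₄}, {x₅}, {x₁, x₃}, {x₂, x₆}, {x₄, x₅}, {x₁, x₃, x₄}, {x₁, x₃, x₅}, {x₂, x₄, x₆}, {x₂, x₅, x₆}, {x₁, x₂, x₃, x₆}, {x₁, x₃, x₄, x₅}, {x₂, x₄, x₅, x₆}, {x₁, x₂, x₃, x₄, x₆}, {x₁, x₂, x₃, x₅, x₆}, Ω }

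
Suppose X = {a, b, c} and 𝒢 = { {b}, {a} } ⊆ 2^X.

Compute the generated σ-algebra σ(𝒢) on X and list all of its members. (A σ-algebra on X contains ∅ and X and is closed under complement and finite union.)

Initial family (4 sets): { {}, {a}, {b}, X }.
Step 1: 3 new —
  {a,b}  = {b} ∪ {a}
  {a,c}  = X∖{b}
  {b,c}  = X∖{a}
  |family| = 7
Step 2. New:
  {c}  = X∖{a,b}
  |family| = 8
Step 3: closed — nothing new.

Therefore σ(𝒢) = { {}, {a}, {b}, {c}, {a,b}, {a,c}, {b,c}, X } (|σ(𝒢)| = 8).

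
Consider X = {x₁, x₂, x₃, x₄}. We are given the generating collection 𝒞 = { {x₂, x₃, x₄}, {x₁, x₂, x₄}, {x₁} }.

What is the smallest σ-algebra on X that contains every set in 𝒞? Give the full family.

Take S₀ = 𝒞 ∪ {∅, X} = { {}, {x₁}, {x₁, x₂, x₄}, {x₂, x₃, x₄}, X }.
Round 1: 1 new —
  {x₃}  = ᶜ of {x₁, x₂, x₄}
  — 6 sets.
Round 2 adds 1:
  {x₁, x₃}  = {x₃} ∪ {x₁}
  — 7 sets.
Round 3. New:
  {x₂, x₄}  = ᶜ of {x₁, x₃}
  — 8 sets.
Round 4: already closed under ᶜ and ∪.

|σ(𝒞)| = 8.  σ(𝒞) = { {}, {x₁}, {x₃}, {x₁, x₃}, {x₂, x₄}, {x₁, x₂, x₄}, {x₂, x₃, x₄}, X }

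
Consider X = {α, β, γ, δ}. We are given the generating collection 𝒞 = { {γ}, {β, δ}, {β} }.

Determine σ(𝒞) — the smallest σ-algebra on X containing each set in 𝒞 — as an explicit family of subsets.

|σ(𝒞)| = 16.  σ(𝒞) = { {}, {α}, {β}, {γ}, {δ}, {α, β}, {α, γ}, {α, δ}, {β, γ}, {β, δ}, {γ, δ}, {α, β, γ}, {α, β, δ}, {α, γ, δ}, {β, γ, δ}, X }

Working:
Start: 𝒞 ∪ {∅, X} = { {}, {β}, {γ}, {β, δ}, X }.
Pass 1. New:
  {α, γ}  = {β, δ}ᶜ
  {β, γ}  = {γ} ∪ {β}
  {α, β, δ}  = {γ}ᶜ
  {α, γ, δ}  = {β}ᶜ
  {β, γ, δ}  = {γ} ∪ {β, δ}
  — 10 sets.
Pass 2: 3 new —
  {α}  = {β, γ, δ}ᶜ
  {α, δ}  = {β, γ}ᶜ
  {α, β, γ}  = {β} ∪ {α, γ}
  — 13 sets.
Pass 3 (2 new):
  {δ}  = {α, β, γ}ᶜ
  {α, β}  = {β} ∪ {α}
  — 15 sets.
Pass 4: +1 →
  {γ, δ}  = {α, β}ᶜ
  — 16 sets.
Pass 5: already closed under ᶜ and ∪.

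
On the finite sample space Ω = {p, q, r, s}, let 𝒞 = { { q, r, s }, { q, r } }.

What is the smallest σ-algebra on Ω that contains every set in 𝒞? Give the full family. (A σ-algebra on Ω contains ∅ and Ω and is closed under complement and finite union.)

σ(𝒞) (8 sets): { ∅, { p }, { s }, { p, s }, { q, r }, { p, q, r }, { q, r, s }, Ω }

Check:
Begin from { ∅, { q, r }, { q, r, s }, Ω } (that is, 𝒞 plus ∅ and Ω).
Step 1: +2 →
  { p }  = complement { q, r, s }
  { p, s }  = complement { q, r }
  |family| = 6
Step 2. New:
  { p, q, r }  = { q, r } ∪ { p }
  |family| = 7
Step 3. New:
  { s }  = complement { p, q, r }
  |family| = 8
Step 4 adds nothing — fixpoint reached.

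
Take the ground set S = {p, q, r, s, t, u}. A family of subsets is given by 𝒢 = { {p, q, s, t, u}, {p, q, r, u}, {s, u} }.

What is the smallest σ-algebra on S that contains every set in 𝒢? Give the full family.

|σ(𝒢)| = 32.  σ(𝒢) = { {}, {r}, {s}, {t}, {u}, {p, q}, {r, s}, {r, t}, {r, u}, {s, t}, {s, u}, {t, u}, {p, q, r}, {p, q, s}, {p, q, t}, {p, q, u}, {r, s, t}, {r, s, u}, {r, t, u}, {s, t, u}, {p, q, r, s}, {p, q, r, t}, {p, q, r, u}, {p, q, s, t}, {p, q, s, u}, {p, q, t, u}, {r, s, t, u}, {p, q, r, s, t}, {p, q, r, s, u}, {p, q, r, t, u}, {p, q, s, t, u}, S }

Working:
Begin from { {}, {s, u}, {p, q, r, u}, {p, q, s, t, u}, S } (that is, 𝒢 plus ∅ and S).
Round 1 adds 4:
  {r}  = S∖{p, q, s, t, u}
  {s, t}  = S∖{p, q, r, u}
  {p, q, r, t}  = S∖{s, u}
  {p, q, r, s, u}  = {s, u} ∪ {p, q, r, u}
  [9 total]
Round 2. New:
  {t}  = S∖{p, q, r, s, u}
  {r, s, t}  = {s, t} ∪ {r}
  {r, s, u}  = {r} ∪ {s, u}
  {s, t, u}  = {s, t} ∪ {s, u}
  {p, q, r, s, t}  = {s, t} ∪ {p, q, r, t}
  {p, q, r, t, u}  = {p, q, r, u} ∪ {p, q, r, t}
  [15 total]
Round 3. New:
  {s}  = S∖{p, q, r, t, u}
  {u}  = S∖{p, q, r, s, t}
  {r, t}  = {r} ∪ {t}
  {p, q, r}  = S∖{s, t, u}
  {p, q, t}  = S∖{r, s, u}
  {p, q, u}  = S∖{r, s, t}
  {r, s, t, u}  = {s, t} ∪ {r, s, u}
  [22 total]
Round 4 (9 new):
  {p, q}  = S∖{r, s, t, u}
  {r, s}  = {r} ∪ {s}
  {r, u}  = {u} ∪ {r}
  {t, u}  = {u} ∪ {t}
  {r, t, u}  = {r, t} ∪ {u}
  {p, q, r, s}  = {p, q, r} ∪ {s}
  {p, q, s, t}  = {s, t} ∪ {p, q, t}
  {p, q, s, u}  = S∖{r, t}
  {p, q, t, u}  = {u} ∪ {p, q, t}
  [31 total]
Round 5 (1 new):
  {p, q, s}  = S∖{r, t, u}
  [32 total]
Round 6: no new sets; the family is a σ-algebra.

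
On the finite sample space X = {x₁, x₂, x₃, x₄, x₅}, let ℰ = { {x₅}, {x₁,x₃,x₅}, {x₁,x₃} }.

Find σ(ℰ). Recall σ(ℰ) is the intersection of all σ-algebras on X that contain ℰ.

Seed the family with ℰ together with ∅ and X: { {}, {x₅}, {x₁,x₃}, {x₁,x₃,x₅}, X }.
Round 1 adds 3:
  {x₂,x₄}  = {x₁,x₃,x₅}ᶜ
  {x₂,x₄,x₅}  = {x₁,x₃}ᶜ
  {x₁,x₂,x₃,x₄}  = {x₅}ᶜ
  — 8 sets.
Round 2: closed — nothing new.

Hence σ(ℰ) has 8 members: { {}, {x₅}, {x₁,x₃}, {x₂,x₄}, {x₁,x₃,x₅}, {x₂,x₄,x₅}, {x₁,x₂,x₃,x₄}, X }.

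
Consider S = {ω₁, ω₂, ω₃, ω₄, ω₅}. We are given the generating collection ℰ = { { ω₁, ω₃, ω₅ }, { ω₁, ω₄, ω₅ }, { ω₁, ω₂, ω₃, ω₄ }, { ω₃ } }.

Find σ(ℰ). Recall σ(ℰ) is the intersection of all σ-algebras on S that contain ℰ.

Answer: σ(ℰ) = { ∅, { ω₁ }, { ω₂ }, { ω₃ }, { ω₄ }, { ω₅ }, { ω₁, ω₂ }, { ω₁, ω₃ }, { ω₁, ω₄ }, { ω₁, ω₅ }, { ω₂, ω₃ }, { ω₂, ω₄ }, { ω₂, ω₅ }, { ω₃, ω₄ }, { ω₃, ω₅ }, { ω₄, ω₅ }, { ω₁, ω₂, ω₃ }, { ω₁, ω₂, ω₄ }, { ω₁, ω₂, ω₅ }, { ω₁, ω₃, ω₄ }, { ω₁, ω₃, ω₅ }, { ω₁, ω₄, ω₅ }, { ω₂, ω₃, ω₄ }, { ω₂, ω₃, ω₅ }, { ω₂, ω₄, ω₅ }, { ω₃, ω₄, ω₅ }, { ω₁, ω₂, ω₃, ω₄ }, { ω₁, ω₂, ω₃, ω₅ }, { ω₁, ω₂, ω₄, ω₅ }, { ω₁, ω₃, ω₄, ω₅ }, { ω₂, ω₃, ω₄, ω₅ }, S }

Check:
Take S₀ = ℰ ∪ {∅, S} = { ∅, { ω₃ }, { ω₁, ω₃, ω₅ }, { ω₁, ω₄, ω₅ }, { ω₁, ω₂, ω₃, ω₄ }, S }.
Pass 1 adds 5:
  { ω₅ }  = ᶜ of { ω₁, ω₂, ω₃, ω₄ }
  { ω₂, ω₃ }  = ᶜ of { ω₁, ω₄, ω₅ }
  { ω₂, ω₄ }  = ᶜ of { ω₁, ω₃, ω₅ }
  { ω₁, ω₂, ω₄, ω₅ }  = ᶜ of { ω₃ }
  { ω₁, ω₃, ω₄, ω₅ }  = { ω₁, ω₄, ω₅ } ∪ { ω₃ }
  (now 11)
Pass 2: +6 →
  { ω₂ }  = ᶜ of { ω₁, ω₃, ω₄, ω₅ }
  { ω₃, ω₅ }  = { ω₅ } ∪ { ω₃ }
  { ω₂, ω₃, ω₄ }  = { ω₃ } ∪ { ω₂, ω₄ }
  { ω₂, ω₃, ω₅ }  = { ω₅ } ∪ { ω₂, ω₃ }
  { ω₂, ω₄, ω₅ }  = { ω₅ } ∪ { ω₂, ω₄ }
  { ω₁, ω₂, ω₃, ω₅ }  = { ω₁, ω₃, ω₅ } ∪ { ω₂, ω₃ }
  (now 17)
Pass 3. New:
  { ω₄ }  = ᶜ of { ω₁, ω₂, ω₃, ω₅ }
  { ω₁, ω₃ }  = ᶜ of { ω₂, ω₄, ω₅ }
  { ω₁, ω₄ }  = ᶜ of { ω₂, ω₃, ω₅ }
  { ω₁, ω₅ }  = ᶜ of { ω₂, ω₃, ω₄ }
  { ω₂, ω₅ }  = { ω₂ } ∪ { ω₅ }
  { ω₁, ω₂, ω₄ }  = ᶜ of { ω₃, ω₅ }
  { ω₂, ω₃, ω₄, ω₅ }  = { ω₃ } ∪ { ω₂, ω₄, ω₅ }
  (now 24)
Pass 4 adds 7:
  { ω₁ }  = ᶜ of { ω₂, ω₃, ω₄, ω₅ }
  { ω₃, ω₄ }  = { ω₃ } ∪ { ω₄ }
  { ω₄, ω₅ }  = { ω₅ } ∪ { ω₄ }
  { ω₁, ω₂, ω₃ }  = { ω₂ } ∪ { ω₁, ω₃ }
  { ω₁, ω₂, ω₅ }  = { ω₂, ω₅ } ∪ { ω₁, ω₅ }
  { ω₁, ω₃, ω₄ }  = ᶜ of { ω₂, ω₅ }
  { ω₃, ω₄, ω₅ }  = { ω₄ } ∪ { ω₃, ω₅ }
  (now 31)
Pass 5 adds 1:
  { ω₁, ω₂ }  = ᶜ of { ω₃, ω₄, ω₅ }
  (now 32)
Pass 6: already closed under ᶜ and ∪.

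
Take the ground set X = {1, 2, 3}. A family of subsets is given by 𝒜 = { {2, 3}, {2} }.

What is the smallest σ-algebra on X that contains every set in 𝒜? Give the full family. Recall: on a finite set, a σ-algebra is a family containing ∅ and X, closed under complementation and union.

Seed the family with 𝒜 together with ∅ and X: { ∅, {2}, {2, 3}, X }.
Pass 1 (2 new):
  {1}  = {2, 3}ᶜ
  {1, 3}  = {2}ᶜ
  — 6 sets.
Pass 2: +1 →
  {1, 2}  = {2} ∪ {1}
  — 7 sets.
Pass 3 adds 1:
  {3}  = {1, 2}ᶜ
  — 8 sets.
Pass 4 adds nothing — fixpoint reached.

Therefore σ(𝒜) = { ∅, {1}, {2}, {3}, {1, 2}, {1, 3}, {2, 3}, X } (|σ(𝒜)| = 8).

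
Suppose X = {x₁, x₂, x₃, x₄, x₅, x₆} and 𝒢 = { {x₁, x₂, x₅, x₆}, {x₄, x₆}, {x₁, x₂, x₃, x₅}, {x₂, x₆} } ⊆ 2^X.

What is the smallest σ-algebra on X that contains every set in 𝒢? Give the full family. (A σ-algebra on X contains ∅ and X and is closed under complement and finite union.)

Answer: σ(𝒢) = { {}, {x₂}, {x₃}, {x₄}, {x₆}, {x₁, x₅}, {x₂, x₃}, {x₂, x₄}, {x₂, x₆}, {x₃, x₄}, {x₃, x₆}, {x₄, x₆}, {x₁, x₂, x₅}, {x₁, x₃, x₅}, {x₁, x₄, x₅}, {x₁, x₅, x₆}, {x₂, x₃, x₄}, {x₂, x₃, x₆}, {x₂, x₄, x₆}, {x₃, x₄, x₆}, {x₁, x₂, x₃, x₅}, {x₁, x₂, x₄, x₅}, {x₁, x₂, x₅, x₆}, {x₁, x₃, x₄, x₅}, {x₁, x₃, x₅, x₆}, {x₁, x₄, x₅, x₆}, {x₂, x₃, x₄, x₆}, {x₁, x₂, x₃, x₄, x₅}, {x₁, x₂, x₃, x₅, x₆}, {x₁, x₂, x₄, x₅, x₆}, {x₁, x₃, x₄, x₅, x₆}, X }

Derivation:
Begin from { {}, {x₂, x₆}, {x₄, x₆}, {x₁, x₂, x₃, x₅}, {x₁, x₂, x₅, x₆}, X } (that is, 𝒢 plus ∅ and X).
Iteration 1 adds 5:
  {x₃, x₄}  = X∖{x₁, x₂, x₅, x₆}
  {x₂, x₄, x₆}  = {x₂, x₆} ∪ {x₄, x₆}
  {x₁, x₃, x₄, x₅}  = X∖{x₂, x₆}
  {x₁, x₂, x₃, x₅, x₆}  = {x₂, x₆} ∪ {x₁, x₂, x₃, x₅}
  {x₁, x₂, x₄, x₅, x₆}  = {x₄, x₆} ∪ {x₁, x₂, x₅, x₆}
Iteration 2 adds 7:
  {x₃}  = X∖{x₁, x₂, x₄, x₅, x₆}
  {x₄}  = X∖{x₁, x₂, x₃, x₅, x₆}
  {x₁, x₃, x₅}  = X∖{x₂, x₄, x₆}
  {x₃, x₄, x₆}  = {x₃, x₄} ∪ {x₄, x₆}
  {x₂, x₃, x₄, x₆}  = {x₂, x₄, x₆} ∪ {x₃, x₄}
  {x₁, x₂, x₃, x₄, x₅}  = {x₃, x₄} ∪ {x₁, x₂, x₃, x₅}
  {x₁, x₃, x₄, x₅, x₆}  = {x₁, x₃, x₄, x₅} ∪ {x₄, x₆}
Iteration 3: +5 →
  {x₂}  = X∖{x₁, x₃, x₄, x₅, x₆}
  {x₆}  = X∖{x₁, x₂, x₃, x₄, x₅}
  {x₁, x₅}  = X∖{x₂, x₃, x₄, x₆}
  {x₁, x₂, x₅}  = X∖{x₃, x₄, x₆}
  {x₂, x₃, x₆}  = {x₃} ∪ {x₂, x₆}
Iteration 4: +9 →
  {x₂, x₃}  = {x₂} ∪ {x₃}
  {x₂, x₄}  = {x₂} ∪ {x₄}
  {x₃, x₆}  = {x₆} ∪ {x₃}
  {x₁, x₄, x₅}  = X∖{x₂, x₃, x₆}
  {x₁, x₅, x₆}  = {x₆} ∪ {x₁, x₅}
  {x₂, x₃, x₄}  = {x₃, x₄} ∪ {x₂}
  {x₁, x₂, x₄, x₅}  = {x₁, x₂, x₅} ∪ {x₄}
  {x₁, x₃, x₅, x₆}  = {x₁, x₃, x₅} ∪ {x₆}
  {x₁, x₄, x₅, x₆}  = {x₁, x₅} ∪ {x₄, x₆}
Iteration 5: no new sets; the family is a σ-algebra.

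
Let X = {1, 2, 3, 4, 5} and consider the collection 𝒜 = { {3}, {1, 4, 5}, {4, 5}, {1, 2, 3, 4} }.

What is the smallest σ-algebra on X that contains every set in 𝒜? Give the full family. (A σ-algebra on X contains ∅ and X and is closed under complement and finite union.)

|σ(𝒜)| = 32.  σ(𝒜) = { {}, {1}, {2}, {3}, {4}, {5}, {1, 2}, {1, 3}, {1, 4}, {1, 5}, {2, 3}, {2, 4}, {2, 5}, {3, 4}, {3, 5}, {4, 5}, {1, 2, 3}, {1, 2, 4}, {1, 2, 5}, {1, 3, 4}, {1, 3, 5}, {1, 4, 5}, {2, 3, 4}, {2, 3, 5}, {2, 4, 5}, {3, 4, 5}, {1, 2, 3, 4}, {1, 2, 3, 5}, {1, 2, 4, 5}, {1, 3, 4, 5}, {2, 3, 4, 5}, X }

Trace:
Begin from { {}, {3}, {4, 5}, {1, 4, 5}, {1, 2, 3, 4}, X } (that is, 𝒜 plus ∅ and X).
Step 1 adds 6:
  {5}  = ᶜ of {1, 2, 3, 4}
  {2, 3}  = ᶜ of {1, 4, 5}
  {1, 2, 3}  = ᶜ of {4, 5}
  {3, 4, 5}  = {4, 5} ∪ {3}
  {1, 2, 4, 5}  = ᶜ of {3}
  {1, 3, 4, 5}  = {3} ∪ {1, 4, 5}
Step 2 adds 6:
  {2}  = ᶜ of {1, 3, 4, 5}
  {1, 2}  = ᶜ of {3, 4, 5}
  {3, 5}  = {5} ∪ {3}
  {2, 3, 5}  = {5} ∪ {2, 3}
  {1, 2, 3, 5}  = {1, 2, 3} ∪ {5}
  {2, 3, 4, 5}  = {3, 4, 5} ∪ {2, 3}
Step 3 (7 new):
  {1}  = ᶜ of {2, 3, 4, 5}
  {4}  = ᶜ of {1, 2, 3, 5}
  {1, 4}  = ᶜ of {2, 3, 5}
  {2, 5}  = {2} ∪ {5}
  {1, 2, 4}  = ᶜ of {3, 5}
  {1, 2, 5}  = {1, 2} ∪ {5}
  {2, 4, 5}  = {4, 5} ∪ {2}
Step 4: +7 →
  {1, 3}  = ᶜ of {2, 4, 5}
  {1, 5}  = {5} ∪ {1}
  {2, 4}  = {2} ∪ {4}
  {3, 4}  = ᶜ of {1, 2, 5}
  {1, 3, 4}  = ᶜ of {2, 5}
  {1, 3, 5}  = {3, 5} ∪ {1}
  {2, 3, 4}  = {2, 3} ∪ {4}
Step 5: closed — nothing new.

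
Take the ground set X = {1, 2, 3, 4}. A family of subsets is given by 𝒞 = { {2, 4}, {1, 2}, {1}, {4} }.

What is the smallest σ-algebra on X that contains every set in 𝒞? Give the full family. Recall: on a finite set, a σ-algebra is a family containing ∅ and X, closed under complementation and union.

Answer: σ(𝒞) = { {}, {1}, {2}, {3}, {4}, {1, 2}, {1, 3}, {1, 4}, {2, 3}, {2, 4}, {3, 4}, {1, 2, 3}, {1, 2, 4}, {1, 3, 4}, {2, 3, 4}, X }

Derivation:
Take S₀ = 𝒞 ∪ {∅, X} = { {}, {1}, {4}, {1, 2}, {2, 4}, X }.
Round 1: 6 new —
  {1, 3}  = complement {2, 4}
  {1, 4}  = {4} ∪ {1}
  {3, 4}  = complement {1, 2}
  {1, 2, 3}  = complement {4}
  {1, 2, 4}  = {1, 2} ∪ {4}
  {2, 3, 4}  = complement {1}
  — 12 sets.
Round 2 (3 new):
  {3}  = complement {1, 2, 4}
  {2, 3}  = complement {1, 4}
  {1, 3, 4}  = {3, 4} ∪ {1, 4}
  — 15 sets.
Round 3 adds 1:
  {2}  = complement {1, 3, 4}
  — 16 sets.
After Round 4 the family is unchanged; done.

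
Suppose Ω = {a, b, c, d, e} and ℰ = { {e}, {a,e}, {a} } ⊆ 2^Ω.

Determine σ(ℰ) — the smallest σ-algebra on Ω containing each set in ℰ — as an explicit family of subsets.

Initial family (5 sets): { ∅, {a}, {e}, {a,e}, Ω }.
Round 1 adds 3:
  {b,c,d}  = {a,e}ᶜ
  {a,b,c,d}  = {e}ᶜ
  {b,c,d,e}  = {a}ᶜ
Round 2: stable.

Therefore σ(ℰ) = { ∅, {a}, {e}, {a,e}, {b,c,d}, {a,b,c,d}, {b,c,d,e}, Ω } (|σ(ℰ)| = 8).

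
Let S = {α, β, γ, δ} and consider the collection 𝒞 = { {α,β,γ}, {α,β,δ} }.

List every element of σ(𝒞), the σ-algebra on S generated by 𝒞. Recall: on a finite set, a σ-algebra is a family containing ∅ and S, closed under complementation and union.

σ(𝒞) (8 sets): { ∅, {γ}, {δ}, {α,β}, {γ,δ}, {α,β,γ}, {α,β,δ}, S }

Working:
Seed the family with 𝒞 together with ∅ and S: { ∅, {α,β,γ}, {α,β,δ}, S }.
Iteration 1. New:
  {γ}  = ᶜ of {α,β,δ}
  {δ}  = ᶜ of {α,β,γ}
  [6 total]
Iteration 2: 1 new —
  {γ,δ}  = {γ} ∪ {δ}
  [7 total]
Iteration 3 (1 new):
  {α,β}  = ᶜ of {γ,δ}
  [8 total]
Iteration 4: no new sets; the family is a σ-algebra.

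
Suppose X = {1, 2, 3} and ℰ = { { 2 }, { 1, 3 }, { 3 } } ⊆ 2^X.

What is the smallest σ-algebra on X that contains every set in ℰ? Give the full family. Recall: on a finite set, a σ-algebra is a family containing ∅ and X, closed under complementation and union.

Seed the family with ℰ together with ∅ and X: { {}, { 2 }, { 3 }, { 1, 3 }, X }.
Pass 1: 2 new —
  { 1, 2 }  = X∖{ 3 }
  { 2, 3 }  = { 3 } ∪ { 2 }
  |family| = 7
Pass 2: 1 new —
  { 1 }  = X∖{ 2, 3 }
  |family| = 8
Pass 3: closed — nothing new.

Hence σ(ℰ) has 8 members: { {}, { 1 }, { 2 }, { 3 }, { 1, 2 }, { 1, 3 }, { 2, 3 }, X }.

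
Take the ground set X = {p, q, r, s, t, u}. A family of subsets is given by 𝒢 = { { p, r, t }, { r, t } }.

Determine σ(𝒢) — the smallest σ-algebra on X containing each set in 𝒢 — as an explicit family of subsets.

|σ(𝒢)| = 8.  σ(𝒢) = { ∅, { p }, { r, t }, { p, r, t }, { q, s, u }, { p, q, s, u }, { q, r, s, t, u }, X }

Derivation:
Initial family (4 sets): { ∅, { r, t }, { p, r, t }, X }.
Round 1 (2 new):
  { q, s, u }  = complement { p, r, t }
  { p, q, s, u }  = complement { r, t }
Round 2. New:
  { q, r, s, t, u }  = { q, s, u } ∪ { r, t }
Round 3 (1 new):
  { p }  = complement { q, r, s, t, u }
Round 4: no new sets; the family is a σ-algebra.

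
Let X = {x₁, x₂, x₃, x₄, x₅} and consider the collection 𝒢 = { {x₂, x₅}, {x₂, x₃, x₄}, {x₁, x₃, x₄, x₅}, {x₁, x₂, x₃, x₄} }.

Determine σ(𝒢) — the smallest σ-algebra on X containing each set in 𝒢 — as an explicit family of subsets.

Take S₀ = 𝒢 ∪ {∅, X} = { {}, {x₂, x₅}, {x₂, x₃, x₄}, {x₁, x₂, x₃, x₄}, {x₁, x₃, x₄, x₅}, X }.
Pass 1 (5 new):
  {x₂}  = ᶜ of {x₁, x₃, x₄, x₅}
  {x₅}  = ᶜ of {x₁, x₂, x₃, x₄}
  {x₁, x₅}  = ᶜ of {x₂, x₃, x₄}
  {x₁, x₃, x₄}  = ᶜ of {x₂, x₅}
  {x₂, x₃, x₄, x₅}  = {x₂, x₅} ∪ {x₂, x₃, x₄}
  [11 total]
Pass 2: 2 new —
  {x₁}  = ᶜ of {x₂, x₃, x₄, x₅}
  {x₁, x₂, x₅}  = {x₂, x₅} ∪ {x₁, x₅}
  [13 total]
Pass 3 adds 2:
  {x₁, x₂}  = {x₂} ∪ {x₁}
  {x₃, x₄}  = ᶜ of {x₁, x₂, x₅}
  [15 total]
Pass 4 (1 new):
  {x₃, x₄, x₅}  = ᶜ of {x₁, x₂}
  [16 total]
After Pass 5 the family is unchanged; done.

Therefore σ(𝒢) = { {}, {x₁}, {x₂}, {x₅}, {x₁, x₂}, {x₁, x₅}, {x₂, x₅}, {x₃, x₄}, {x₁, x₂, x₅}, {x₁, x₃, x₄}, {x₂, x₃, x₄}, {x₃, x₄, x₅}, {x₁, x₂, x₃, x₄}, {x₁, x₃, x₄, x₅}, {x₂, x₃, x₄, x₅}, X } (|σ(𝒢)| = 16).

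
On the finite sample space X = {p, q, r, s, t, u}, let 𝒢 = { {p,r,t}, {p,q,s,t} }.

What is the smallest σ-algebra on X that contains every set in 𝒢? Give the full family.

σ(𝒢) = { {}, {r}, {u}, {p,t}, {q,s}, {r,u}, {p,r,t}, {p,t,u}, {q,r,s}, {q,s,u}, {p,q,s,t}, {p,r,t,u}, {q,r,s,u}, {p,q,r,s,t}, {p,q,s,t,u}, X }

Working:
Initial family (4 sets): { {}, {p,r,t}, {p,q,s,t}, X }.
Pass 1 adds 3:
  {r,u}  = {p,q,s,t}ᶜ
  {q,s,u}  = {p,r,t}ᶜ
  {p,q,r,s,t}  = {p,r,t} ∪ {p,q,s,t}
  (now 7)
Pass 2. New:
  {u}  = {p,q,r,s,t}ᶜ
  {p,r,t,u}  = {r,u} ∪ {p,r,t}
  {q,r,s,u}  = {q,s,u} ∪ {r,u}
  {p,q,s,t,u}  = {q,s,u} ∪ {p,q,s,t}
  (now 11)
Pass 3: +3 →
  {r}  = {p,q,s,t,u}ᶜ
  {p,t}  = {q,r,s,u}ᶜ
  {q,s}  = {p,r,t,u}ᶜ
  (now 14)
Pass 4. New:
  {p,t,u}  = {p,t} ∪ {u}
  {q,r,s}  = {r} ∪ {q,s}
  (now 16)
Pass 5: closed — nothing new.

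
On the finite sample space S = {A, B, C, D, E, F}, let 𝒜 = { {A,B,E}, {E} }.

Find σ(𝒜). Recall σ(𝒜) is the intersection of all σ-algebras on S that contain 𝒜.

Begin from { {}, {E}, {A,B,E}, S } (that is, 𝒜 plus ∅ and S).
Round 1 adds 2:
  {C,D,F}  = complement {A,B,E}
  {A,B,C,D,F}  = complement {E}
  |family| = 6
Round 2 (1 new):
  {C,D,E,F}  = {C,D,F} ∪ {E}
  |family| = 7
Round 3: 1 new —
  {A,B}  = complement {C,D,E,F}
  |family| = 8
Round 4: stable.

|σ(𝒜)| = 8.  σ(𝒜) = { {}, {E}, {A,B}, {A,B,E}, {C,D,F}, {C,D,E,F}, {A,B,C,D,F}, S }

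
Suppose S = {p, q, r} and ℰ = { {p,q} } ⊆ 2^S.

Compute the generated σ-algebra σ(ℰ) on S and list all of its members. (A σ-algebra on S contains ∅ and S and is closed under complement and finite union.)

Take S₀ = ℰ ∪ {∅, S} = { {}, {p,q}, S }.
Round 1 adds 1:
  {r}  = {p,q}ᶜ
Round 2: no new sets; the family is a σ-algebra.

Hence σ(ℰ) has 4 members: { {}, {r}, {p,q}, S }.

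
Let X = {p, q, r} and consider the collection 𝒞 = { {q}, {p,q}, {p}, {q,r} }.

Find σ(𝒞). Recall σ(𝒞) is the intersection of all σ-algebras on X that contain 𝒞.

Answer: σ(𝒞) = { {}, {p}, {q}, {r}, {p,q}, {p,r}, {q,r}, X }

Check:
Initial family (6 sets): { {}, {p}, {q}, {p,q}, {q,r}, X }.
Iteration 1: +2 →
  {r}  = complement {p,q}
  {p,r}  = complement {q}
  (now 8)
After Iteration 2 the family is unchanged; done.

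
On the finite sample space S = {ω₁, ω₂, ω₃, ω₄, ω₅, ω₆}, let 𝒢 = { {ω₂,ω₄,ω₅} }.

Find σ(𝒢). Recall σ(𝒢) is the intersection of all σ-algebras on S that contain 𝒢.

Seed the family with 𝒢 together with ∅ and S: { {}, {ω₂,ω₄,ω₅}, S }.
Step 1: 1 new —
  {ω₁,ω₃,ω₆}  = S∖{ω₂,ω₄,ω₅}
  (now 4)
After Step 2 the family is unchanged; done.

Hence σ(𝒢) has 4 members: { {}, {ω₁,ω₃,ω₆}, {ω₂,ω₄,ω₅}, S }.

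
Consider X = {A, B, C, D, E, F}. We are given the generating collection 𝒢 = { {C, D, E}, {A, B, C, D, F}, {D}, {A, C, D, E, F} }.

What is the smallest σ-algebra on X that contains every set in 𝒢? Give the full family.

σ(𝒢) (32 sets): { {}, {B}, {C}, {D}, {E}, {A, F}, {B, C}, {B, D}, {B, E}, {C, D}, {C, E}, {D, E}, {A, B, F}, {A, C, F}, {A, D, F}, {A, E, F}, {B, C, D}, {B, C, E}, {B, D, E}, {C, D, E}, {A, B, C, F}, {A, B, D, F}, {A, B, E, F}, {A, C, D, F}, {A, C, E, F}, {A, D, E, F}, {B, C, D, E}, {A, B, C, D, F}, {A, B, C, E, F}, {A, B, D, E, F}, {A, C, D, E, F}, X }

Derivation:
Initial family (6 sets): { {}, {D}, {C, D, E}, {A, B, C, D, F}, {A, C, D, E, F}, X }.
Step 1 (4 new):
  {B}  = X∖{A, C, D, E, F}
  {E}  = X∖{A, B, C, D, F}
  {A, B, F}  = X∖{C, D, E}
  {A, B, C, E, F}  = X∖{D}
  (now 10)
Step 2: +6 →
  {B, D}  = {B} ∪ {D}
  {B, E}  = {B} ∪ {E}
  {D, E}  = {E} ∪ {D}
  {A, B, D, F}  = {D} ∪ {A, B, F}
  {A, B, E, F}  = {E} ∪ {A, B, F}
  {B, C, D, E}  = {C, D, E} ∪ {B}
  (now 16)
Step 3: 8 new —
  {A, F}  = X∖{B, C, D, E}
  {C, D}  = X∖{A, B, E, F}
  {C, E}  = X∖{A, B, D, F}
  {B, D, E}  = {D, E} ∪ {B, E}
  {A, B, C, F}  = X∖{D, E}
  {A, C, D, F}  = X∖{B, E}
  {A, C, E, F}  = X∖{B, D}
  {A, B, D, E, F}  = {D, E} ∪ {A, B, D, F}
  (now 24)
Step 4 adds 7:
  {C}  = X∖{A, B, D, E, F}
  {A, C, F}  = X∖{B, D, E}
  {A, D, F}  = {A, F} ∪ {D}
  {A, E, F}  = {A, F} ∪ {E}
  {B, C, D}  = {C, D} ∪ {B}
  {B, C, E}  = {B, E} ∪ {C, E}
  {A, D, E, F}  = {A, F} ∪ {D, E}
  (now 31)
Step 5. New:
  {B, C}  = X∖{A, D, E, F}
  (now 32)
Step 6: stable.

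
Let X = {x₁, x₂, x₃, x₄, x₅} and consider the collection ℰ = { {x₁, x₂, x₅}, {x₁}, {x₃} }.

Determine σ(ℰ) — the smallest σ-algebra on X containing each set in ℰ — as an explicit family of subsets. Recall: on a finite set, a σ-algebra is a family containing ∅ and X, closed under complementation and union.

Begin from { {}, {x₁}, {x₃}, {x₁, x₂, x₅}, X } (that is, ℰ plus ∅ and X).
Round 1 (5 new):
  {x₁, x₃}  = {x₃} ∪ {x₁}
  {x₃, x₄}  = {x₁, x₂, x₅}ᶜ
  {x₁, x₂, x₃, x₅}  = {x₃} ∪ {x₁, x₂, x₅}
  {x₁, x₂, x₄, x₅}  = {x₃}ᶜ
  {x₂, x₃, x₄, x₅}  = {x₁}ᶜ
  |family| = 10
Round 2 adds 3:
  {x₄}  = {x₁, x₂, x₃, x₅}ᶜ
  {x₁, x₃, x₄}  = {x₃, x₄} ∪ {x₁, x₃}
  {x₂, x₄, x₅}  = {x₁, x₃}ᶜ
  |family| = 13
Round 3. New:
  {x₁, x₄}  = {x₄} ∪ {x₁}
  {x₂, x₅}  = {x₁, x₃, x₄}ᶜ
  |family| = 15
Round 4. New:
  {x₂, x₃, x₅}  = {x₁, x₄}ᶜ
  |family| = 16
Round 5: no new sets; the family is a σ-algebra.

|σ(ℰ)| = 16.  σ(ℰ) = { {}, {x₁}, {x₃}, {x₄}, {x₁, x₃}, {x₁, x₄}, {x₂, x₅}, {x₃, x₄}, {x₁, x₂, x₅}, {x₁, x₃, x₄}, {x₂, x₃, x₅}, {x₂, x₄, x₅}, {x₁, x₂, x₃, x₅}, {x₁, x₂, x₄, x₅}, {x₂, x₃, x₄, x₅}, X }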